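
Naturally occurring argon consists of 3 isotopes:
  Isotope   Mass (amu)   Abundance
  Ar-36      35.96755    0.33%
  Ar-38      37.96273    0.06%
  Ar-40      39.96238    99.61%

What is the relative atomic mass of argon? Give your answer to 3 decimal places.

Ar = Σ fᵢ·mᵢ = 0.0033 × 35.96755 + 0.0006 × 37.96273 + 0.9961 × 39.96238
= 0.118693 + 0.022778 + 39.806527 = 39.947998 amu

39.948 amu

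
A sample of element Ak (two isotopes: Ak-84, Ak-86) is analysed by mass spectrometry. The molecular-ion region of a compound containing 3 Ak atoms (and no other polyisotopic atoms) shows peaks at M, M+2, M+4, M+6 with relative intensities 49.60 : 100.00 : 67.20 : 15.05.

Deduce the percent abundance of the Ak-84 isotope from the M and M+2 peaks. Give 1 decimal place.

If p is the fraction of Ak that is Ak-84, then I(M+2)/I(M) = [C(3,1)·p^2·(1−p)] / p^3 = 3·(1−p)/p = 100.00/49.60 = 2.0161
(1−p)/p = 2.0161/3 = 0.6720  ⇒  p = 1/(1 + 0.6720) = 0.5981
Ak-84: 59.8%, Ak-86: 40.2%.

59.8%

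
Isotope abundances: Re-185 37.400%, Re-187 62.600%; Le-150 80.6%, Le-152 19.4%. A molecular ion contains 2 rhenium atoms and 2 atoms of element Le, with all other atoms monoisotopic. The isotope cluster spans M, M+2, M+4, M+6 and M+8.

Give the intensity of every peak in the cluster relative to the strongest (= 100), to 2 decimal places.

22.37 : 85.64 : 100.00 : 34.50 : 3.63

Rhenium pattern (n=2): 0.139876 : 0.468248 : 0.391876
Element Le pattern (n=2): 0.649636 : 0.312728 : 0.037636
Convolve the two distributions (both contribute in 2-u steps):
  M: 0.139876×0.649636 = 0.090868
  M+2: 0.139876×0.312728 + 0.468248×0.649636 = 0.347934
  M+4: 0.139876×0.037636 + 0.468248×0.312728 + 0.391876×0.649636 = 0.406275
  M+6: 0.468248×0.037636 + 0.391876×0.312728 = 0.140174
  M+8: 0.391876×0.037636 = 0.014749
Scale to base peak (0.406275) = 100: 22.37 : 85.64 : 100.00 : 34.50 : 3.63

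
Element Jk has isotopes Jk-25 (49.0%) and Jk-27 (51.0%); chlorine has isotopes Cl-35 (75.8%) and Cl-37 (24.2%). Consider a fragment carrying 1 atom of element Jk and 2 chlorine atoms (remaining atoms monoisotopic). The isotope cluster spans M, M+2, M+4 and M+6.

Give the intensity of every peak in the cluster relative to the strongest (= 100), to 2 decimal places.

Element Jk pattern (n=1): 0.4900 : 0.5100
Chlorine pattern (n=2): 0.574564 : 0.366872 : 0.058564
Convolve the two distributions (both contribute in 2-u steps):
  M: 0.4900×0.574564 = 0.281536
  M+2: 0.4900×0.366872 + 0.5100×0.574564 = 0.472795
  M+4: 0.4900×0.058564 + 0.5100×0.366872 = 0.215801
  M+6: 0.5100×0.058564 = 0.029868
Scale to base peak (0.472795) = 100: 59.55 : 100.00 : 45.64 : 6.32

59.55 : 100.00 : 45.64 : 6.32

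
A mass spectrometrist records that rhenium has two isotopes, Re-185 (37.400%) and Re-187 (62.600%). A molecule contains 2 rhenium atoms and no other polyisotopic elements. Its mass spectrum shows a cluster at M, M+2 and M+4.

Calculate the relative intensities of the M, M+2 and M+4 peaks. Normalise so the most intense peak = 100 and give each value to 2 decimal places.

29.87 : 100.00 : 83.69

Each Re atom is independently Re-185 (p = 0.37400) or Re-187 (q = 0.62600); the cluster is the binomial expansion (p + q)^2.
P(M) = 0.37400^2 = 0.139876
P(M+2) = 2 × 0.37400^1 × 0.62600^1 = 0.468248
P(M+4) = 0.62600^2 = 0.391876
The M+2 peak is largest (0.468248); scaling to 100 gives 29.87 : 100.00 : 83.69.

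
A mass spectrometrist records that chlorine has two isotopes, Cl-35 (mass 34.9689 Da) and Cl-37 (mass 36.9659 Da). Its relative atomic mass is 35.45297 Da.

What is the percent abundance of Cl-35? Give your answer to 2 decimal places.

With x = fraction of Cl-35 (so Cl-37 is 1 − x):
34.9689·x + 36.9659·(1 − x) = 35.45297
(34.9689 − 36.9659)·x = 35.45297 − 36.9659
x = -1.51293 / -1.9970 = 0.75760 → 75.76% Cl-35, 24.24% Cl-37.

75.76%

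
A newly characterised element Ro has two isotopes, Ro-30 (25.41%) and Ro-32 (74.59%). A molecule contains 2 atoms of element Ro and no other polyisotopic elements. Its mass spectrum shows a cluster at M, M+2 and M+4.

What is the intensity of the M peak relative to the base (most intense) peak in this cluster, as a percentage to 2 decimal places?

(0.2541 + 0.7459)^2 gives M 0.0646, M+2 0.3791, M+4 0.5564; the largest is M+4.
P(M+4) = C(2,2) × 0.2541^0 × 0.7459^2 = 1 × 1.0000 × 0.55636681 = 0.556367 (base)
P(M) = C(2,0) × 0.2541^2 × 0.7459^0 = 1 × 0.06456681 × 1.0000 = 0.064567
Relative intensity = 0.064567 / 0.556367 × 100 = 11.61

11.61%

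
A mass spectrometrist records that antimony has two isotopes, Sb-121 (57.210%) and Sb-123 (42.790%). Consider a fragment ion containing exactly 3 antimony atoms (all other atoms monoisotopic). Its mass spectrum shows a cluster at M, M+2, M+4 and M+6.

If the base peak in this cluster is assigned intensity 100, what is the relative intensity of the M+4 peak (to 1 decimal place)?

74.8

Term probabilities: M 0.1872, M+2 0.4202, M+4 0.3143, M+6 0.0783. Base peak = M+2.
P(M+2) = C(3,1) × 0.57210^2 × 0.42790^1 = 3 × 0.32729841 × 0.4279 = 0.420153 (base)
P(M+4) = C(3,2) × 0.57210^1 × 0.42790^2 = 3 × 0.5721 × 0.18309841 = 0.314252
Relative intensity = 0.314252 / 0.420153 × 100 = 74.8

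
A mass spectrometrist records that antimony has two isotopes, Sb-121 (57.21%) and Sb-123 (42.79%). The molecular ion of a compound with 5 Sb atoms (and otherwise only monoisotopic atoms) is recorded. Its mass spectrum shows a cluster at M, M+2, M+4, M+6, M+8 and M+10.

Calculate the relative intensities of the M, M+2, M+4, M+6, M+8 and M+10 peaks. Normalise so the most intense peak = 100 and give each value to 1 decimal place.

Expanding (0.5721 + 0.4279)^5:
P(M) = 0.5721^5 = 0.061286
P(M+2) = 5 × 0.5721^4 × 0.4279^1 = 0.229192
P(M+4) = 10 × 0.5721^3 × 0.4279^2 = 0.342847
P(M+6) = 10 × 0.5721^2 × 0.4279^3 = 0.256431
P(M+8) = 5 × 0.5721^1 × 0.4279^4 = 0.095898
P(M+10) = 0.4279^5 = 0.014345
The M+4 peak is largest (0.342847); scaling to 100 gives 17.9 : 66.8 : 100.0 : 74.8 : 28.0 : 4.2.

17.9 : 66.8 : 100.0 : 74.8 : 28.0 : 4.2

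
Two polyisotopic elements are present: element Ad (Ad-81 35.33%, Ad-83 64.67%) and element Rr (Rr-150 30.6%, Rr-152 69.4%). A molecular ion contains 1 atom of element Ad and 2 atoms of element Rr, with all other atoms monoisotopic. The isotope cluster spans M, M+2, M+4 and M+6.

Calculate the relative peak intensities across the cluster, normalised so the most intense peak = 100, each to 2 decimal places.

Element Ad pattern (n=1): 0.3533 : 0.6467
Element Rr pattern (n=2): 0.093636 : 0.424728 : 0.481636
Convolve the two distributions (both contribute in 2-u steps):
  M: 0.3533×0.093636 = 0.033082
  M+2: 0.3533×0.424728 + 0.6467×0.093636 = 0.210611
  M+4: 0.3533×0.481636 + 0.6467×0.424728 = 0.444834
  M+6: 0.6467×0.481636 = 0.311474
Scale to base peak (0.444834) = 100: 7.44 : 47.35 : 100.00 : 70.02

7.44 : 47.35 : 100.00 : 70.02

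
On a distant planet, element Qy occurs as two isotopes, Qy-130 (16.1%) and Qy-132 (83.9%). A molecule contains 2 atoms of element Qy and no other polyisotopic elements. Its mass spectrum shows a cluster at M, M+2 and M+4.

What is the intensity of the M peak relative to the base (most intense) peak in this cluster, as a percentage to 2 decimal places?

3.68%

(0.161 + 0.839)^2 gives M 0.0259, M+2 0.2702, M+4 0.7039; the largest is M+4.
P(M+4) = C(2,2) × 0.161^0 × 0.839^2 = 1 × 1.0000 × 0.703921 = 0.703921 (base)
P(M) = C(2,0) × 0.161^2 × 0.839^0 = 1 × 0.025921 × 1.0000 = 0.025921
Relative intensity = 0.025921 / 0.703921 × 100 = 3.68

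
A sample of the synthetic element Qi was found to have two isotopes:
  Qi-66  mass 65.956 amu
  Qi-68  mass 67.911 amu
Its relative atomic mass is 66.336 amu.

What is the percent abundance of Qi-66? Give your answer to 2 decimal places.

With x = fraction of Qi-66 (so Qi-68 is 1 − x):
65.956·x + 67.911·(1 − x) = 66.336
(65.956 − 67.911)·x = 66.336 − 67.911
x = -1.575 / -1.955 = 0.80563 → 80.56% Qi-66, 19.44% Qi-68.

80.56%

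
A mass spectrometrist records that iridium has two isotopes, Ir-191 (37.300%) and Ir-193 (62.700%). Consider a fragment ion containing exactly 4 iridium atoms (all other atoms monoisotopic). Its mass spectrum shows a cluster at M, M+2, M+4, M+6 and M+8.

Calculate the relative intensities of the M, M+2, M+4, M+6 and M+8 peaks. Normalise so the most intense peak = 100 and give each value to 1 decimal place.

5.3 : 35.4 : 89.2 : 100.0 : 42.0

Each Ir atom is independently Ir-191 (p = 0.37300) or Ir-193 (q = 0.62700); the cluster is the binomial expansion (p + q)^4.
P(M) = 0.37300^4 = 0.019357
P(M+2) = 4 × 0.37300^3 × 0.62700^1 = 0.130153
P(M+4) = 6 × 0.37300^2 × 0.62700^2 = 0.328174
P(M+6) = 4 × 0.37300^1 × 0.62700^3 = 0.367766
P(M+8) = 0.62700^4 = 0.154550
The M+6 peak is largest (0.367766); scaling to 100 gives 5.3 : 35.4 : 89.2 : 100.0 : 42.0.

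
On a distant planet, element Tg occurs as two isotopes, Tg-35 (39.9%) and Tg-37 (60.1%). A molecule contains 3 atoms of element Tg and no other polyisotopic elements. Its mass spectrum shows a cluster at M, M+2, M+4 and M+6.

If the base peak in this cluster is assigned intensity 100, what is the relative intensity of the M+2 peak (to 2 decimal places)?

66.39

Binomial terms of (0.399 + 0.601)^3: M 0.0635, M+2 0.2870, M+4 0.4324, M+6 0.2171 → M+4 is the base peak.
P(M+4) = C(3,2) × 0.399^1 × 0.601^2 = 3 × 0.3990 × 0.361201 = 0.432358 (base)
P(M+2) = C(3,1) × 0.399^2 × 0.601^1 = 3 × 0.159201 × 0.6010 = 0.287039
Relative intensity = 0.287039 / 0.432358 × 100 = 66.39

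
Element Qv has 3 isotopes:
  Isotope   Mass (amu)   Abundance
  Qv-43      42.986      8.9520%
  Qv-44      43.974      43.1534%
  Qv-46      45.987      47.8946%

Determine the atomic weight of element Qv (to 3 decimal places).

44.850 amu

Average mass = Σ (abundance × isotope mass) = 0.089520 × 42.986 + 0.431534 × 43.974 + 0.478946 × 45.987
= 3.8481 + 18.9763 + 22.0253 = 44.8497 amu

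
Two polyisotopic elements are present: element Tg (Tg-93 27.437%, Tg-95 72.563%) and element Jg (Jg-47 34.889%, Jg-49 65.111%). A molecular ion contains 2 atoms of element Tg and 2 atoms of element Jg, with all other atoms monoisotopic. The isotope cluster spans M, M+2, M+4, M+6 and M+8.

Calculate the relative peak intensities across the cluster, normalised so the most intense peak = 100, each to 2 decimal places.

Element Tg pattern (n=2): 0.0752789 : 0.39818221 : 0.5265389
Element Jg pattern (n=2): 0.12172423 : 0.45433154 : 0.42394423
Convolve the two distributions (both contribute in 2-u steps):
  M: 0.0752789×0.12172423 = 0.009163
  M+2: 0.0752789×0.45433154 + 0.39818221×0.12172423 = 0.082670
  M+4: 0.0752789×0.42394423 + 0.39818221×0.45433154 + 0.5265389×0.12172423 = 0.276913
  M+6: 0.39818221×0.42394423 + 0.5265389×0.45433154 = 0.408030
  M+8: 0.5265389×0.42394423 = 0.223223
Scale to base peak (0.408030) = 100: 2.25 : 20.26 : 67.87 : 100.00 : 54.71

2.25 : 20.26 : 67.87 : 100.00 : 54.71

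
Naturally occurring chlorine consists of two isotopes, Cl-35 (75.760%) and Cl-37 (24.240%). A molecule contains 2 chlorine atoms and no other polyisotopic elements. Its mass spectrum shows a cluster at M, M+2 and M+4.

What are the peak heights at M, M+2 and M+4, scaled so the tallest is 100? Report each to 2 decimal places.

100.00 : 63.99 : 10.24

Each Cl atom is independently Cl-35 (p = 0.75760) or Cl-37 (q = 0.24240); the cluster is the binomial expansion (p + q)^2.
P(M) = 0.75760^2 = 0.573958
P(M+2) = 2 × 0.75760^1 × 0.24240^1 = 0.367284
P(M+4) = 0.24240^2 = 0.058758
The M peak is largest (0.573958); scaling to 100 gives 100.00 : 63.99 : 10.24.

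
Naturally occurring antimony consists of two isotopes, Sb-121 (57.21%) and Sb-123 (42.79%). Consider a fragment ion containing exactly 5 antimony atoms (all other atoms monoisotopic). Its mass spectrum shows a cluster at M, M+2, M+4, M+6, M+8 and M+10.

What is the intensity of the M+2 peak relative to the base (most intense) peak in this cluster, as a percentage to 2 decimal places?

66.85%

Binomial terms of (0.5721 + 0.4279)^5: M 0.0613, M+2 0.2292, M+4 0.3428, M+6 0.2564, M+8 0.0959, M+10 0.0143 → M+4 is the base peak.
P(M+4) = C(5,2) × 0.5721^3 × 0.4279^2 = 10 × 0.18724742 × 0.18309841 = 0.342847 (base)
P(M+2) = C(5,1) × 0.5721^4 × 0.4279^1 = 5 × 0.10712425 × 0.4279 = 0.229192
Relative intensity = 0.229192 / 0.342847 × 100 = 66.85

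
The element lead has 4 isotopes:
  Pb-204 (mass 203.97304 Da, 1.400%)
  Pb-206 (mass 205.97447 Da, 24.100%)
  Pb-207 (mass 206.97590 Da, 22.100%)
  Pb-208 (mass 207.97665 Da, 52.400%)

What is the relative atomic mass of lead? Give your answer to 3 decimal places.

The abundance-weighted mean is 0.01400 × 203.97304 + 0.24100 × 205.97447 + 0.22100 × 206.97590 + 0.52400 × 207.97665
= 2.855623 + 49.639847 + 45.741674 + 108.979765 = 207.216909 Da

207.217 Da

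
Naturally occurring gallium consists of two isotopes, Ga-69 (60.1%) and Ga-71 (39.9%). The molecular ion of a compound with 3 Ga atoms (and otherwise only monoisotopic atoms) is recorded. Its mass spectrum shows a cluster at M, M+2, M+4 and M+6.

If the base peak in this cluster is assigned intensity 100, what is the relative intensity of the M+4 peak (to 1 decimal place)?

66.4

Term probabilities: M 0.2171, M+2 0.4324, M+4 0.2870, M+6 0.0635. Base peak = M+2.
P(M+2) = C(3,1) × 0.601^2 × 0.399^1 = 3 × 0.361201 × 0.3990 = 0.432358 (base)
P(M+4) = C(3,2) × 0.601^1 × 0.399^2 = 3 × 0.6010 × 0.159201 = 0.287039
Relative intensity = 0.287039 / 0.432358 × 100 = 66.4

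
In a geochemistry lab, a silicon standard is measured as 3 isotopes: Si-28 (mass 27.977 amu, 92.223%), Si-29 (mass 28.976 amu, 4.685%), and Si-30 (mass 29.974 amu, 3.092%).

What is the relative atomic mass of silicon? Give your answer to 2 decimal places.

28.09 amu

The abundance-weighted mean is 0.92223 × 27.977 + 0.04685 × 28.976 + 0.03092 × 29.974
= 25.8012 + 1.3575 + 0.9268 = 28.0855 amu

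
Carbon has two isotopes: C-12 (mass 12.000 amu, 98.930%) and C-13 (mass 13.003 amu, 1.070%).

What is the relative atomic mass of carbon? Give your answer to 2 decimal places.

The abundance-weighted mean is 0.98930 × 12.000 + 0.01070 × 13.003
= 11.8716 + 0.1391 = 12.0107 amu

12.01 amu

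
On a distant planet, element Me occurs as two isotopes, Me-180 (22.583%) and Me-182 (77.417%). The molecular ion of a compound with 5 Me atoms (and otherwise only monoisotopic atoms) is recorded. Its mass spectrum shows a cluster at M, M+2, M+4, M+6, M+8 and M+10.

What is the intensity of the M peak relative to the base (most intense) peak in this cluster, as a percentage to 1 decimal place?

Term probabilities: M 0.0006, M+2 0.0101, M+4 0.0690, M+6 0.2366, M+8 0.4056, M+10 0.2781. Base peak = M+8.
P(M+8) = C(5,4) × 0.22583^1 × 0.77417^4 = 5 × 0.22583 × 0.35920746 = 0.405599 (base)
P(M) = C(5,0) × 0.22583^5 × 0.77417^0 = 1 × 0.00058737 × 1.0000 = 0.000587
Relative intensity = 0.000587 / 0.405599 × 100 = 0.1

0.1%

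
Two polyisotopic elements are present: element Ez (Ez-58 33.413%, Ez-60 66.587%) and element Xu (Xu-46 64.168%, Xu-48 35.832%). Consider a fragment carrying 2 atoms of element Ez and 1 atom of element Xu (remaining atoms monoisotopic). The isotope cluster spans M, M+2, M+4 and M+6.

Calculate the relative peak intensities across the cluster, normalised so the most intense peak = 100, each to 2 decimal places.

Element Ez pattern (n=2): 0.11164286 : 0.44497429 : 0.44338286
Element Xu pattern (n=1): 0.64168 : 0.35832
Convolve the two distributions (both contribute in 2-u steps):
  M: 0.11164286×0.64168 = 0.071639
  M+2: 0.11164286×0.35832 + 0.44497429×0.64168 = 0.325535
  M+4: 0.44497429×0.35832 + 0.44338286×0.64168 = 0.443953
  M+6: 0.44338286×0.35832 = 0.158873
Scale to base peak (0.443953) = 100: 16.14 : 73.33 : 100.00 : 35.79

16.14 : 73.33 : 100.00 : 35.79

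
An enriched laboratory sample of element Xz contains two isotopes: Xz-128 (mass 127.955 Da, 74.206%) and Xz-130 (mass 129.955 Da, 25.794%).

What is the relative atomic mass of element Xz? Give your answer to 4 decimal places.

128.4709 Da

The abundance-weighted mean is 0.74206 × 127.955 + 0.25794 × 129.955
= 94.95029 + 33.52059 = 128.47088 Da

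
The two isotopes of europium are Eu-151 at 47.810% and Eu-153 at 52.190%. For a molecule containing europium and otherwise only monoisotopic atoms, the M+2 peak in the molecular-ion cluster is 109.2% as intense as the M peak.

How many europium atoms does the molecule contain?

1

With n Eu atoms, P(M+2)/P(M) = C(n,1)·p^(n−1)q / p^n = n·q/p = n · 0.52190/0.47810.
n = 1.092 × 0.47810/0.52190 = 1.00 ≈ 1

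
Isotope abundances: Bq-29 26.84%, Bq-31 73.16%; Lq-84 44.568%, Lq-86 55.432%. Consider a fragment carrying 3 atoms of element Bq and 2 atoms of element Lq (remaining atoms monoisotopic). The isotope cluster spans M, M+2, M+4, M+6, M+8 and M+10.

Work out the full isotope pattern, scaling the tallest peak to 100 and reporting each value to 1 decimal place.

Element Bq pattern (n=3): 0.01933515 : 0.15811023 : 0.43097409 : 0.39158053
Element Lq pattern (n=2): 0.19863066 : 0.49409868 : 0.30727066
Convolve the two distributions (both contribute in 2-u steps):
  M: 0.01933515×0.19863066 = 0.003841
  M+2: 0.01933515×0.49409868 + 0.15811023×0.19863066 = 0.040959
  M+4: 0.01933515×0.30727066 + 0.15811023×0.49409868 + 0.43097409×0.19863066 = 0.169668
  M+6: 0.15811023×0.30727066 + 0.43097409×0.49409868 + 0.39158053×0.19863066 = 0.339306
  M+8: 0.43097409×0.30727066 + 0.39158053×0.49409868 = 0.325905
  M+10: 0.39158053×0.30727066 = 0.120321
Scale to base peak (0.339306) = 100: 1.1 : 12.1 : 50.0 : 100.0 : 96.1 : 35.5

1.1 : 12.1 : 50.0 : 100.0 : 96.1 : 35.5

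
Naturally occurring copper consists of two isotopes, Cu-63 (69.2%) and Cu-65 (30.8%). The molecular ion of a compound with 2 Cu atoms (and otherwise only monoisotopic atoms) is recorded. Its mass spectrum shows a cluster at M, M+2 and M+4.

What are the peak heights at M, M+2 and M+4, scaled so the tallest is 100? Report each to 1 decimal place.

The 2 Cu atoms are independent, so intensities follow the terms of (0.692 + 0.308)^2.
P(M) = 0.692^2 = 0.478864
P(M+2) = 2 × 0.692^1 × 0.308^1 = 0.426272
P(M+4) = 0.308^2 = 0.094864
The M peak is largest (0.478864); scaling to 100 gives 100.0 : 89.0 : 19.8.

100.0 : 89.0 : 19.8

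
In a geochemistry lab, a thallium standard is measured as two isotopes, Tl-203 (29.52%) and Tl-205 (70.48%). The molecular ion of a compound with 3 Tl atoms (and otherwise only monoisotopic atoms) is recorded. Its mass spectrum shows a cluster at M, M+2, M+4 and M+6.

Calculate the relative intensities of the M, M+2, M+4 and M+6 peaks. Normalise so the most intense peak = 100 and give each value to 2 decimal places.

The 3 Tl atoms are independent, so intensities follow the terms of (0.2952 + 0.7048)^3.
P(M) = 0.2952^3 = 0.025725
P(M+2) = 3 × 0.2952^2 × 0.7048^1 = 0.184255
P(M+4) = 3 × 0.2952^1 × 0.7048^2 = 0.439916
P(M+6) = 0.7048^3 = 0.350104
The M+4 peak is largest (0.439916); scaling to 100 gives 5.85 : 41.88 : 100.00 : 79.58.

5.85 : 41.88 : 100.00 : 79.58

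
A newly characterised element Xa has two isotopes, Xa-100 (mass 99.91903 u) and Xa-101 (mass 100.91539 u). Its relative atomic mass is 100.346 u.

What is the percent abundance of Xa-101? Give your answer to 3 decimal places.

42.853%

Writing the weighted mean with unknown fraction x of Xa-100:
99.91903·x + 100.91539·(1 − x) = 100.346
(99.91903 − 100.91539)·x = 100.346 − 100.91539
x = -0.56939 / -0.99636 = 0.57147 → 57.147% Xa-100, 42.853% Xa-101.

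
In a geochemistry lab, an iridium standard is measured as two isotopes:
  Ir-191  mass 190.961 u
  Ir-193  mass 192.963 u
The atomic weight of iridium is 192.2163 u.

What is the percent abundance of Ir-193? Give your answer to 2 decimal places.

62.70%

With x = fraction of Ir-191 (so Ir-193 is 1 − x):
190.961·x + 192.963·(1 − x) = 192.2163
(190.961 − 192.963)·x = 192.2163 − 192.963
x = -0.7467 / -2.002 = 0.37298 → 37.30% Ir-191, 62.70% Ir-193.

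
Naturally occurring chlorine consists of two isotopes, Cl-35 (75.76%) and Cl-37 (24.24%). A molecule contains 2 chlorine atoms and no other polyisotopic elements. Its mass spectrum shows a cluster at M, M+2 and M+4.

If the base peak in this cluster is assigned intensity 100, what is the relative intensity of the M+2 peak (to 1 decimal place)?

Binomial terms of (0.7576 + 0.2424)^2: M 0.5740, M+2 0.3673, M+4 0.0588 → M is the base peak.
P(M) = C(2,0) × 0.7576^2 × 0.2424^0 = 1 × 0.57395776 × 1.0000 = 0.573958 (base)
P(M+2) = C(2,1) × 0.7576^1 × 0.2424^1 = 2 × 0.7576 × 0.2424 = 0.367284
Relative intensity = 0.367284 / 0.573958 × 100 = 64.0

64.0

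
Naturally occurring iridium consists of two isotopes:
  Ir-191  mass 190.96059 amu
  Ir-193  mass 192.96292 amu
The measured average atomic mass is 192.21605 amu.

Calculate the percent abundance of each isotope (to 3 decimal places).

Writing the weighted mean with unknown fraction x of Ir-191:
190.96059·x + 192.96292·(1 − x) = 192.21605
(190.96059 − 192.96292)·x = 192.21605 − 192.96292
x = -0.74687 / -2.00233 = 0.37300 → 37.300% Ir-191, 62.700% Ir-193.

Ir-191: 37.300%, Ir-193: 62.700%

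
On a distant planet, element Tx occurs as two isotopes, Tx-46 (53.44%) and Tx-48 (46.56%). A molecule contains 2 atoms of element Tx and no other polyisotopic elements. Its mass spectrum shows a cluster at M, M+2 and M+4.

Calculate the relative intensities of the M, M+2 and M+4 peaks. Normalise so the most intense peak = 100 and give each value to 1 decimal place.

57.4 : 100.0 : 43.6

The 2 Tx atoms are independent, so intensities follow the terms of (0.5344 + 0.4656)^2.
P(M) = 0.5344^2 = 0.285583
P(M+2) = 2 × 0.5344^1 × 0.4656^1 = 0.497633
P(M+4) = 0.4656^2 = 0.216783
The M+2 peak is largest (0.497633); scaling to 100 gives 57.4 : 100.0 : 43.6.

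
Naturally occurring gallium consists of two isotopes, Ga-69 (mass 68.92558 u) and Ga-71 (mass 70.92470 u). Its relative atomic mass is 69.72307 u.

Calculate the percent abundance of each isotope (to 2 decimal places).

With x = fraction of Ga-69 (so Ga-71 is 1 − x):
68.92558·x + 70.92470·(1 − x) = 69.72307
(68.92558 − 70.92470)·x = 69.72307 − 70.92470
x = -1.20163 / -1.99912 = 0.60108 → 60.11% Ga-69, 39.89% Ga-71.

Ga-69: 60.11%, Ga-71: 39.89%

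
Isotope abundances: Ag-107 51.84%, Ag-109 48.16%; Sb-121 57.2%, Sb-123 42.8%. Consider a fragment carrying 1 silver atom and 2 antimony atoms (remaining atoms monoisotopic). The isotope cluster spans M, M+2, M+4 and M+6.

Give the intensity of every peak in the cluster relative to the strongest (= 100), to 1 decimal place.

Silver pattern (n=1): 0.5184 : 0.4816
Antimony pattern (n=2): 0.327184 : 0.489632 : 0.183184
Convolve the two distributions (both contribute in 2-u steps):
  M: 0.5184×0.327184 = 0.169612
  M+2: 0.5184×0.489632 + 0.4816×0.327184 = 0.411397
  M+4: 0.5184×0.183184 + 0.4816×0.489632 = 0.330769
  M+6: 0.4816×0.183184 = 0.088221
Scale to base peak (0.411397) = 100: 41.2 : 100.0 : 80.4 : 21.4

41.2 : 100.0 : 80.4 : 21.4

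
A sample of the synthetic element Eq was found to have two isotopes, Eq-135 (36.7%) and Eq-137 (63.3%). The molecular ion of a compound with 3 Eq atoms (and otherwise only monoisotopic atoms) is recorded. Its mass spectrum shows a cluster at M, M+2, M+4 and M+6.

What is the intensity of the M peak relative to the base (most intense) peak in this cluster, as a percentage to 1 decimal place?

11.2%

Binomial terms of (0.367 + 0.633)^3: M 0.0494, M+2 0.2558, M+4 0.4412, M+6 0.2536 → M+4 is the base peak.
P(M+4) = C(3,2) × 0.367^1 × 0.633^2 = 3 × 0.3670 × 0.400689 = 0.441159 (base)
P(M) = C(3,0) × 0.367^3 × 0.633^0 = 1 × 0.04943086 × 1.0000 = 0.049431
Relative intensity = 0.049431 / 0.441159 × 100 = 11.2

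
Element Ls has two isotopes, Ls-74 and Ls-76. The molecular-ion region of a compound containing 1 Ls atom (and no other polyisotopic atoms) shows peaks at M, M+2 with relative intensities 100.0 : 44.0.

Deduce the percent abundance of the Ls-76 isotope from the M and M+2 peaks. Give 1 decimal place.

30.6%

If p is the fraction of Ls that is Ls-74, then I(M+2)/I(M) = [C(1,1)·p^0·(1−p)] / p^1 = 1·(1−p)/p = 44.0/100.0 = 0.4400
(1−p)/p = 0.4400/1 = 0.4400  ⇒  p = 1/(1 + 0.4400) = 0.6944
Ls-74: 69.4%, Ls-76: 30.6%.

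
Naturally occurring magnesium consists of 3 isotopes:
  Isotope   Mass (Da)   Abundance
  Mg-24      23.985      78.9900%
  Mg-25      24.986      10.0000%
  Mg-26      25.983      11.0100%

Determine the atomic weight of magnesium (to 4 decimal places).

Ar = Σ fᵢ·mᵢ = 0.789900 × 23.985 + 0.100000 × 24.986 + 0.110100 × 25.983
= 18.94575 + 2.49860 + 2.86073 = 24.30508 Da

24.3051 Da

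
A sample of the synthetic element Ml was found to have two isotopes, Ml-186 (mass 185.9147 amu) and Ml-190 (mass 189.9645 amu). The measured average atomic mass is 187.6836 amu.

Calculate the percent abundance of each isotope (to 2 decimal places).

Ml-186: 56.32%, Ml-190: 43.68%

With x = fraction of Ml-186 (so Ml-190 is 1 − x):
185.9147·x + 189.9645·(1 − x) = 187.6836
(185.9147 − 189.9645)·x = 187.6836 − 189.9645
x = -2.2809 / -4.0498 = 0.56321 → 56.32% Ml-186, 43.68% Ml-190.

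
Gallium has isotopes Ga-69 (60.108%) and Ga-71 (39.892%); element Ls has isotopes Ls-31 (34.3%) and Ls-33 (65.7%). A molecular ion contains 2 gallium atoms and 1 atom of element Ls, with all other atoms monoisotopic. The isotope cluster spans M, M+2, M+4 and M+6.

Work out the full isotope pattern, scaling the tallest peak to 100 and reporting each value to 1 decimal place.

30.8 : 100.0 : 92.0 : 26.0

Gallium pattern (n=2): 0.36129717 : 0.47956567 : 0.15913717
Element Ls pattern (n=1): 0.3430 : 0.6570
Convolve the two distributions (both contribute in 2-u steps):
  M: 0.36129717×0.3430 = 0.123925
  M+2: 0.36129717×0.6570 + 0.47956567×0.3430 = 0.401863
  M+4: 0.47956567×0.6570 + 0.15913717×0.3430 = 0.369659
  M+6: 0.15913717×0.6570 = 0.104553
Scale to base peak (0.401863) = 100: 30.8 : 100.0 : 92.0 : 26.0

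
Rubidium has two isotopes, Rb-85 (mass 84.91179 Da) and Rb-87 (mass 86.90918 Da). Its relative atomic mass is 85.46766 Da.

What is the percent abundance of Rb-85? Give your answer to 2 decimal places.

Writing the weighted mean with unknown fraction x of Rb-85:
84.91179·x + 86.90918·(1 − x) = 85.46766
(84.91179 − 86.90918)·x = 85.46766 − 86.90918
x = -1.44152 / -1.99739 = 0.72170 → 72.17% Rb-85, 27.83% Rb-87.

72.17%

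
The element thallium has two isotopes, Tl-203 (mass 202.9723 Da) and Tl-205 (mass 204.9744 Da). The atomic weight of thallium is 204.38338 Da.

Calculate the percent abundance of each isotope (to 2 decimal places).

Tl-203: 29.52%, Tl-205: 70.48%

With x = fraction of Tl-203 (so Tl-205 is 1 − x):
202.9723·x + 204.9744·(1 − x) = 204.38338
(202.9723 − 204.9744)·x = 204.38338 − 204.9744
x = -0.59102 / -2.0021 = 0.29520 → 29.52% Tl-203, 70.48% Tl-205.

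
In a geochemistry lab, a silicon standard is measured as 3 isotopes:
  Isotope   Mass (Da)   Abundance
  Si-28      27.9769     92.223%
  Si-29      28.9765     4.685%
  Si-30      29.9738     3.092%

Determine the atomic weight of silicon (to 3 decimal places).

The abundance-weighted mean is 0.92223 × 27.9769 + 0.04685 × 28.9765 + 0.03092 × 29.9738
= 25.80114 + 1.35755 + 0.92679 = 28.08548 Da

28.085 Da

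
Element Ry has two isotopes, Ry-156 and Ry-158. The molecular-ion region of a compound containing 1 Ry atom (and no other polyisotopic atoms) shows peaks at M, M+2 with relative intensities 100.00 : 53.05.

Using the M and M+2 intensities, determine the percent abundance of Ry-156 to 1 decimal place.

65.3%

Write p for the Ry-156 fraction. I(M+2)/I(M) = [C(1,1)·p^0·(1−p)] / p^1 = 1·(1−p)/p = 53.05/100.00 = 0.5305
(1−p)/p = 0.5305/1 = 0.5305  ⇒  p = 1/(1 + 0.5305) = 0.6534
Ry-156: 65.3%, Ry-158: 34.7%.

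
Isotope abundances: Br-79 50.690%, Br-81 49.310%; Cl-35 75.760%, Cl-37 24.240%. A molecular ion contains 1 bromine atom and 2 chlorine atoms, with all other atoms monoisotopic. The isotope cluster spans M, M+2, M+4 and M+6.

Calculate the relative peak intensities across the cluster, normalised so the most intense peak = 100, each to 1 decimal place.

Bromine pattern (n=1): 0.5069 : 0.4931
Chlorine pattern (n=2): 0.57395776 : 0.36728448 : 0.05875776
Convolve the two distributions (both contribute in 2-u steps):
  M: 0.5069×0.57395776 = 0.290939
  M+2: 0.5069×0.36728448 + 0.4931×0.57395776 = 0.469195
  M+4: 0.5069×0.05875776 + 0.4931×0.36728448 = 0.210892
  M+6: 0.4931×0.05875776 = 0.028973
Scale to base peak (0.469195) = 100: 62.0 : 100.0 : 44.9 : 6.2

62.0 : 100.0 : 44.9 : 6.2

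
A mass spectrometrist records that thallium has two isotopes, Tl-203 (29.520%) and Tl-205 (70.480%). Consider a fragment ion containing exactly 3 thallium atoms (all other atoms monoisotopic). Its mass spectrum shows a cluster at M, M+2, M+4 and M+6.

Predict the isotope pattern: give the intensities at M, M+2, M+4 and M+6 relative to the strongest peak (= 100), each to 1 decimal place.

Each Tl atom is independently Tl-203 (p = 0.29520) or Tl-205 (q = 0.70480); the cluster is the binomial expansion (p + q)^3.
P(M) = 0.29520^3 = 0.025725
P(M+2) = 3 × 0.29520^2 × 0.70480^1 = 0.184255
P(M+4) = 3 × 0.29520^1 × 0.70480^2 = 0.439916
P(M+6) = 0.70480^3 = 0.350104
The M+4 peak is largest (0.439916); scaling to 100 gives 5.8 : 41.9 : 100.0 : 79.6.

5.8 : 41.9 : 100.0 : 79.6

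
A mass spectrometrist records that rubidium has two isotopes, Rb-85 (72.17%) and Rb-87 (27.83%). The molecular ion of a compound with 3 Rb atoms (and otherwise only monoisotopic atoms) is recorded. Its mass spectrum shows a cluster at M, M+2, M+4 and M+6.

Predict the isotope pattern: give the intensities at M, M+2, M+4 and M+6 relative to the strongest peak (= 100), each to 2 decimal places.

Each Rb atom is independently Rb-85 (p = 0.7217) or Rb-87 (q = 0.2783); the cluster is the binomial expansion (p + q)^3.
P(M) = 0.7217^3 = 0.375898
P(M+2) = 3 × 0.7217^2 × 0.2783^1 = 0.434858
P(M+4) = 3 × 0.7217^1 × 0.2783^2 = 0.167689
P(M+6) = 0.2783^3 = 0.021555
The M+2 peak is largest (0.434858); scaling to 100 gives 86.44 : 100.00 : 38.56 : 4.96.

86.44 : 100.00 : 38.56 : 4.96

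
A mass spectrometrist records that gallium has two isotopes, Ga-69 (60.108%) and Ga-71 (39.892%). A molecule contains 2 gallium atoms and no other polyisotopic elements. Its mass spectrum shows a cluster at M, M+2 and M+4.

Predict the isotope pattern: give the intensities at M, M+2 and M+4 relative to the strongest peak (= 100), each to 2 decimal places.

75.34 : 100.00 : 33.18

Each Ga atom is independently Ga-69 (p = 0.60108) or Ga-71 (q = 0.39892); the cluster is the binomial expansion (p + q)^2.
P(M) = 0.60108^2 = 0.361297
P(M+2) = 2 × 0.60108^1 × 0.39892^1 = 0.479566
P(M+4) = 0.39892^2 = 0.159137
The M+2 peak is largest (0.479566); scaling to 100 gives 75.34 : 100.00 : 33.18.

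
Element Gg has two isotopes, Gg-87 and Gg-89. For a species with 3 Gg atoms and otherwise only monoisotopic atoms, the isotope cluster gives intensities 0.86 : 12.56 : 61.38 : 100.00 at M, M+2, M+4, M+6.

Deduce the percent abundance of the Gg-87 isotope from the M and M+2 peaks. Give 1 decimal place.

If p is the fraction of Gg that is Gg-87, then I(M+2)/I(M) = [C(3,1)·p^2·(1−p)] / p^3 = 3·(1−p)/p = 12.56/0.86 = 14.6047
(1−p)/p = 14.6047/3 = 4.8682  ⇒  p = 1/(1 + 4.8682) = 0.1704
Gg-87: 17.0%, Gg-89: 83.0%.

17.0%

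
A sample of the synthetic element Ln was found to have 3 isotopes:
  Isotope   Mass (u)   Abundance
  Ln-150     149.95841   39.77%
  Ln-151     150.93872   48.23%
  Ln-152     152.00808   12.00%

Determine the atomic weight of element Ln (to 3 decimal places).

150.677 u

Weight each isotope mass by its fractional abundance: 0.3977 × 149.95841 + 0.4823 × 150.93872 + 0.1200 × 152.00808
= 59.638460 + 72.797745 + 18.240970 = 150.677175 u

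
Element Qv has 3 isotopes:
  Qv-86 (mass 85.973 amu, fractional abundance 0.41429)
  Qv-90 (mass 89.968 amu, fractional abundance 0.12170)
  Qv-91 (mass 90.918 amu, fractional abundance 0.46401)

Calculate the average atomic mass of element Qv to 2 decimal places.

Ar = Σ fᵢ·mᵢ = 0.41429 × 85.973 + 0.12170 × 89.968 + 0.46401 × 90.918
= 35.6178 + 10.9491 + 42.1869 = 88.7538 amu

88.75 amu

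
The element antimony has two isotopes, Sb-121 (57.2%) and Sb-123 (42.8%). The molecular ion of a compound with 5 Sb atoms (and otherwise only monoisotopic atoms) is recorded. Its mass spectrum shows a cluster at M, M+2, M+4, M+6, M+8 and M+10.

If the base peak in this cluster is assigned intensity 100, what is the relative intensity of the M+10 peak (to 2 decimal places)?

(0.572 + 0.428)^5 gives M 0.0612, M+2 0.2291, M+4 0.3428, M+6 0.2565, M+8 0.0960, M+10 0.0144; the largest is M+4.
P(M+4) = C(5,2) × 0.572^3 × 0.428^2 = 10 × 0.18714925 × 0.183184 = 0.342827 (base)
P(M+10) = C(5,5) × 0.572^0 × 0.428^5 = 1 × 1.0000 × 0.01436213 = 0.014362
Relative intensity = 0.014362 / 0.342827 × 100 = 4.19

4.19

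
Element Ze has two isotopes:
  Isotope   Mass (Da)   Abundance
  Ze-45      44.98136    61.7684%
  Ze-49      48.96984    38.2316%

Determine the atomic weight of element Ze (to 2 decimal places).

46.51 Da

Weight each isotope mass by its fractional abundance: 0.617684 × 44.98136 + 0.382316 × 48.96984
= 27.784266 + 18.721953 = 46.506219 Da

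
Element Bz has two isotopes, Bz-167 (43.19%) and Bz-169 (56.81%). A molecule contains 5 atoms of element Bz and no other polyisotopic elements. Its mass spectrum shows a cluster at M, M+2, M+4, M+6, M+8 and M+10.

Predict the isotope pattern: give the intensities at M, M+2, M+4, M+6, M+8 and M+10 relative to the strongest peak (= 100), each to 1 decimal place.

4.4 : 28.9 : 76.0 : 100.0 : 65.8 : 17.3

The 5 Bz atoms are independent, so intensities follow the terms of (0.4319 + 0.5681)^5.
P(M) = 0.4319^5 = 0.015029
P(M+2) = 5 × 0.4319^4 × 0.5681^1 = 0.098839
P(M+4) = 10 × 0.4319^3 × 0.5681^2 = 0.260015
P(M+6) = 10 × 0.4319^2 × 0.5681^3 = 0.342012
P(M+8) = 5 × 0.4319^1 × 0.5681^4 = 0.224933
P(M+10) = 0.5681^5 = 0.059173
The M+6 peak is largest (0.342012); scaling to 100 gives 4.4 : 28.9 : 76.0 : 100.0 : 65.8 : 17.3.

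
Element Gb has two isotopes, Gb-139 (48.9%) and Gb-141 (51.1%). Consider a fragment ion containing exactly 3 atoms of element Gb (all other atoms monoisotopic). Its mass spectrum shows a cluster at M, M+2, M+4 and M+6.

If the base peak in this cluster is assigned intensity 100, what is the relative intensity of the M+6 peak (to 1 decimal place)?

34.8

Term probabilities: M 0.1169, M+2 0.3666, M+4 0.3831, M+6 0.1334. Base peak = M+4.
P(M+4) = C(3,2) × 0.489^1 × 0.511^2 = 3 × 0.4890 × 0.261121 = 0.383065 (base)
P(M+6) = C(3,3) × 0.489^0 × 0.511^3 = 1 × 1.0000 × 0.13343283 = 0.133433
Relative intensity = 0.133433 / 0.383065 × 100 = 34.8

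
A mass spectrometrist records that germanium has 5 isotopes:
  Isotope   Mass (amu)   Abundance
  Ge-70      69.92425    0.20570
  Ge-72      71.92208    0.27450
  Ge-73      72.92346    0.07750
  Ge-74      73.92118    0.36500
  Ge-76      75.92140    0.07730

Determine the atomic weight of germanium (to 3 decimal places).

Weight each isotope mass by its fractional abundance: 0.20570 × 69.92425 + 0.27450 × 71.92208 + 0.07750 × 72.92346 + 0.36500 × 73.92118 + 0.07730 × 75.92140
= 14.383418 + 19.742611 + 5.651568 + 26.981231 + 5.868724 = 72.627552 amu

72.628 amu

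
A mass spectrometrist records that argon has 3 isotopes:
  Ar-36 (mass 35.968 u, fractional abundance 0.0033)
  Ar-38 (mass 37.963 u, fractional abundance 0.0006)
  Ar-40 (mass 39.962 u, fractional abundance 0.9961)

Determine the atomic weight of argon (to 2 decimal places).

39.95 u

Average mass = Σ (abundance × isotope mass) = 0.0033 × 35.968 + 0.0006 × 37.963 + 0.9961 × 39.962
= 0.1187 + 0.0228 + 39.8061 = 39.9476 u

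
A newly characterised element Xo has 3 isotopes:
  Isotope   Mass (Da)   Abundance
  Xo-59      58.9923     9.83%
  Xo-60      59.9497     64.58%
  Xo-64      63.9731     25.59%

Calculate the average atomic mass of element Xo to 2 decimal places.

Weight each isotope mass by its fractional abundance: 0.0983 × 58.9923 + 0.6458 × 59.9497 + 0.2559 × 63.9731
= 5.79894 + 38.71552 + 16.37072 = 60.88518 Da

60.89 Da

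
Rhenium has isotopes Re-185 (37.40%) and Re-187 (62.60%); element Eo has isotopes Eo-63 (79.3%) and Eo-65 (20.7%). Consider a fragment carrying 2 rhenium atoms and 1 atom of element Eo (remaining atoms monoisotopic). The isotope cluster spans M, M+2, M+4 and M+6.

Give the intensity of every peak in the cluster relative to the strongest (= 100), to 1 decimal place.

Rhenium pattern (n=2): 0.139876 : 0.468248 : 0.391876
Element Eo pattern (n=1): 0.7930 : 0.2070
Convolve the two distributions (both contribute in 2-u steps):
  M: 0.139876×0.7930 = 0.110922
  M+2: 0.139876×0.2070 + 0.468248×0.7930 = 0.400275
  M+4: 0.468248×0.2070 + 0.391876×0.7930 = 0.407685
  M+6: 0.391876×0.2070 = 0.081118
Scale to base peak (0.407685) = 100: 27.2 : 98.2 : 100.0 : 19.9

27.2 : 98.2 : 100.0 : 19.9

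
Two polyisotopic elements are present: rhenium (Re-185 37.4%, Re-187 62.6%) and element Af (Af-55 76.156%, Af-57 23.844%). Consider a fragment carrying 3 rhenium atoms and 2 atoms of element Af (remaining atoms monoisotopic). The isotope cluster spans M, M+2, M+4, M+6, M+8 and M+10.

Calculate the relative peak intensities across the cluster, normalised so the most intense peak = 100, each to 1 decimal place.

8.6 : 48.5 : 100.0 : 89.7 : 32.3 : 3.9

Rhenium pattern (n=3): 0.05231362 : 0.26268713 : 0.43968487 : 0.24531438
Element Af pattern (n=2): 0.57997363 : 0.36317273 : 0.05685363
Convolve the two distributions (both contribute in 2-u steps):
  M: 0.05231362×0.57997363 = 0.030341
  M+2: 0.05231362×0.36317273 + 0.26268713×0.57997363 = 0.171350
  M+4: 0.05231362×0.05685363 + 0.26268713×0.36317273 + 0.43968487×0.57997363 = 0.353381
  M+6: 0.26268713×0.05685363 + 0.43968487×0.36317273 + 0.24531438×0.57997363 = 0.316892
  M+8: 0.43968487×0.05685363 + 0.24531438×0.36317273 = 0.114089
  M+10: 0.24531438×0.05685363 = 0.013947
Scale to base peak (0.353381) = 100: 8.6 : 48.5 : 100.0 : 89.7 : 32.3 : 3.9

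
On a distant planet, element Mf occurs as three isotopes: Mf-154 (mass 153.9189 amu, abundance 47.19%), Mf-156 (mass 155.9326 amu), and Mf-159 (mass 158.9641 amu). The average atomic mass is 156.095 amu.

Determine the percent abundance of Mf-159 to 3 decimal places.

Let x and y be the fractions of Mf-156 and Mf-159. Then x + y = 1 − 0.4719 = 0.5281 and 155.9326x + 158.9641y = 156.095 − 0.4719×153.9189 = 83.46067109.
Substituting: 155.9326x + 158.9641(0.5281 − x) = 83.46067109
(155.9326 − 158.9641)x = -0.48827012  ⇒  x = 0.16107, y = 0.36703
Mf-156: 16.107%, Mf-159: 36.703%.

36.703%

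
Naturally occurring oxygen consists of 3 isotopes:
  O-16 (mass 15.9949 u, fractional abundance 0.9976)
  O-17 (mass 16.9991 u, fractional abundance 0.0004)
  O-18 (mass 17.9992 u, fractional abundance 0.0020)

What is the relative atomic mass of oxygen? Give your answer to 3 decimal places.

15.999 u

Average mass = Σ (abundance × isotope mass) = 0.9976 × 15.9949 + 0.0004 × 16.9991 + 0.0020 × 17.9992
= 15.95651 + 0.00680 + 0.03600 = 15.99931 u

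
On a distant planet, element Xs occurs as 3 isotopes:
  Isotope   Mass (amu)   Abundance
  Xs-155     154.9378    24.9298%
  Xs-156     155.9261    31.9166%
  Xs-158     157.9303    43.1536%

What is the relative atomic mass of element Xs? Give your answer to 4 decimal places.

The abundance-weighted mean is 0.249298 × 154.9378 + 0.319166 × 155.9261 + 0.431536 × 157.9303
= 38.62568 + 49.76631 + 68.15261 = 156.54460 amu

156.5446 amu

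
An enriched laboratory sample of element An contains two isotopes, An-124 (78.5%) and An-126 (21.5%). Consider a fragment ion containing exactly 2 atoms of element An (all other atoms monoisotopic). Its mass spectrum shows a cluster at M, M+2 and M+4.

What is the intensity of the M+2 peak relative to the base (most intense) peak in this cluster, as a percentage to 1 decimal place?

54.8%

Term probabilities: M 0.6162, M+2 0.3375, M+4 0.0462. Base peak = M.
P(M) = C(2,0) × 0.785^2 × 0.215^0 = 1 × 0.616225 × 1.0000 = 0.616225 (base)
P(M+2) = C(2,1) × 0.785^1 × 0.215^1 = 2 × 0.7850 × 0.2150 = 0.337550
Relative intensity = 0.337550 / 0.616225 × 100 = 54.8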